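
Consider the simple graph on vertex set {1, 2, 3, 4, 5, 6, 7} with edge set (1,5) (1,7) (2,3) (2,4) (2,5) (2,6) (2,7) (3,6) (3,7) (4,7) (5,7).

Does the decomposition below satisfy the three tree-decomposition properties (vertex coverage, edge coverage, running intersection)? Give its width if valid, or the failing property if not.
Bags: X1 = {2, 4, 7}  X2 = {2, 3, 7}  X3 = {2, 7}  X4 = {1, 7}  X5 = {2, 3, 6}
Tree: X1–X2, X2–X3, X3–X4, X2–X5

No — vertex 5 appears in no bag.

A tree decomposition must satisfy three properties: every vertex lies in some bag; for every edge, both endpoints lie together in some bag; and for every vertex, the bags containing it form a connected subtree. Here vertex 5 appears in no bag, so the decomposition is invalid.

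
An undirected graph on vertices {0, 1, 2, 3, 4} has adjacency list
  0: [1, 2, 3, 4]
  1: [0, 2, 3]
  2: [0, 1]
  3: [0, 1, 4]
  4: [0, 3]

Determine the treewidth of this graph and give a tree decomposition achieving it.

Each bag holds 3 vertices, so the decomposition has width 2, which upper-bounds the treewidth. On the other hand G contains the 3-clique {0, 1, 2}. A clique must lie in a single bag of any decomposition, so no decomposition can have width below 2. Hence tw(G) = 2 exactly.

Treewidth 2.
One such decomposition:
Bags: B1 = {0, 1, 2}  B2 = {0, 1, 3}  B3 = {0, 3, 4}
Tree: B1–B2, B2–B3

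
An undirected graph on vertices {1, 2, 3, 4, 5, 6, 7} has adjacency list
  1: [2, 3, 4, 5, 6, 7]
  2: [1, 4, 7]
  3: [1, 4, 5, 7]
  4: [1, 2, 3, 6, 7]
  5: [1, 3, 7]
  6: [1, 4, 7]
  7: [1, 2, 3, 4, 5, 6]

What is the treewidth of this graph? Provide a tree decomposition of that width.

The largest bag has 4 vertices, giving width 3; this decomposition certifies tw(G) ≤ 3. For the lower bound, the 4 vertices {1, 2, 4, 7} are pairwise adjacent, and any tree decomposition puts a clique entirely inside one bag — forcing width ≥ 3. Combining the bounds, tw(G) = 3.

Treewidth 3.
Bags: B1 = {1, 3, 5, 7}  B2 = {1, 3, 4, 7}  B3 = {1, 4, 6, 7}  B4 = {1, 2, 4, 7}
Tree: B1–B2, B2–B3, B2–B4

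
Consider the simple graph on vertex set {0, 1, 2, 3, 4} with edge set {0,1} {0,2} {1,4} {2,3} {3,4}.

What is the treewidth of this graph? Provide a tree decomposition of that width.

Treewidth 2.
One optimal decomposition is:
Bags: B1 = {1, 3, 4}  B2 = {0, 1, 3}  B3 = {0, 2, 3}
Tree: B1–B2, B2–B3

Each bag holds 3 vertices, so the decomposition has width 2, which upper-bounds the treewidth. For the lower bound, G contains the cycle 3–4–1–0–2–3, so G is not a forest; only forests have treewidth ≤ 1, hence tw(G) ≥ 2. The upper and lower bounds meet at 2, so that is the treewidth.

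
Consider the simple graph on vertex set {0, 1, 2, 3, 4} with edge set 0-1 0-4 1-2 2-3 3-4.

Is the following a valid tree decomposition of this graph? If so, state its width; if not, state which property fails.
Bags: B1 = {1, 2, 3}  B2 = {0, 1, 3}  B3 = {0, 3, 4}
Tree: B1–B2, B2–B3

Vertex coverage: the bags together contain {0, 1, 2, 3, 4}, the full vertex set. Edge coverage: each edge of G has both endpoints in at least one bag. Running intersection: for every vertex, the bags containing it form a connected subtree. All three properties hold, so this is a valid tree decomposition of width max|bag| − 1 = 2, and hence tw(G) ≤ 2.

Yes; width 2.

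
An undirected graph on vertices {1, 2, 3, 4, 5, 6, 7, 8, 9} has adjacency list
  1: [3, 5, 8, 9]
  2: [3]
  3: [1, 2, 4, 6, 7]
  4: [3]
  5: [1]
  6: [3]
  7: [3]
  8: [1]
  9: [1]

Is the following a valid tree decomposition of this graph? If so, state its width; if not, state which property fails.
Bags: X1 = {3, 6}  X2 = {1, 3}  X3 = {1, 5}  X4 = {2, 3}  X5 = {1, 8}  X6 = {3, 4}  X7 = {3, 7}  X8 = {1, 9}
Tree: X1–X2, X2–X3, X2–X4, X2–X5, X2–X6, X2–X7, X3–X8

Every vertex of G appears in some bag (union = {1, 2, 3, 4, 5, 6, 7, 8, 9}); every edge is covered by a bag; and for each vertex v the set of bags containing v is connected in the bag tree. The decomposition is therefore valid. The largest bag has 2 vertices, so the width is 1.

Yes; width 1.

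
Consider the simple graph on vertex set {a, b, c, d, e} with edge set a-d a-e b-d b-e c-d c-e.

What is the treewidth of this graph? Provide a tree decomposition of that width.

Treewidth 2.
One such decomposition:
Bags: B1 = {a, d, e}  B2 = {b, d, e}  B3 = {c, d, e}
Tree: B1–B2, B2–B3

Every bag has size at most 3, so the width is 3 − 1 = 2 and tw(G) ≤ 2. The edges a–d–b–e–a form a cycle, so G is not a tree and its treewidth is at least 2. Combining the bounds, tw(G) = 2.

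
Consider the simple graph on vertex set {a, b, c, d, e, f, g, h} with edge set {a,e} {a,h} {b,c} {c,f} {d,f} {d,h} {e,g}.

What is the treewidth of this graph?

1

A width-1 tree decomposition is:
Bags: B1 = {b, c}  B2 = {c, f}  B3 = {d, f}  B4 = {d, h}  B5 = {a, h}  B6 = {a, e}  B7 = {e, g}
Tree: B1–B2, B2–B3, B3–B4, B4–B5, B5–B6, B6–B7
Each bag holds 2 vertices, so the decomposition has width 1, which upper-bounds the treewidth. Any graph with an edge has treewidth ≥ 1, and G has the edge b–c. The upper and lower bounds meet at 1, so that is the treewidth.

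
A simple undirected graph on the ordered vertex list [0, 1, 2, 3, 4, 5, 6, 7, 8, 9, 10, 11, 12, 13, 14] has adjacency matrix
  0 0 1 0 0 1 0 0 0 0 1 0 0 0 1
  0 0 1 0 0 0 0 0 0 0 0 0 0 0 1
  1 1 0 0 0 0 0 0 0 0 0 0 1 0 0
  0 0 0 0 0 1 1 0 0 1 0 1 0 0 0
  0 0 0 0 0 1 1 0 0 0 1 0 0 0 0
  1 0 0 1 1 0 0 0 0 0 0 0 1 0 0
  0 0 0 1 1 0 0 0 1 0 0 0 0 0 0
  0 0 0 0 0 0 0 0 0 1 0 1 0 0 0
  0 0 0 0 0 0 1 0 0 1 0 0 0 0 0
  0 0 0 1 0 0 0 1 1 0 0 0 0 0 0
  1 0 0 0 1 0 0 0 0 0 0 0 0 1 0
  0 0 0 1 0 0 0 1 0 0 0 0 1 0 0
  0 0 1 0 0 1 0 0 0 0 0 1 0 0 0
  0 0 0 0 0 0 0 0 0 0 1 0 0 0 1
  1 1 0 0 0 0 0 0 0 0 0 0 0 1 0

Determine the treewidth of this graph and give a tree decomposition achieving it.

Treewidth 3.
Bags: B1 = {7, 8, 9, 11}  B2 = {3, 8, 9, 11}  B3 = {3, 6, 8, 11}  B4 = {3, 6, 11, 12}  B5 = {3, 5, 6, 12}  B6 = {4, 5, 6, 12}  B7 = {2, 4, 5, 12}  B8 = {0, 2, 4, 5}  B9 = {0, 2, 4, 10}  B10 = {0, 1, 2, 10}  B11 = {0, 1, 10, 14}  B12 = {1, 10, 13, 14}
Tree: B1–B2, B2–B3, B3–B4, B4–B5, B5–B6, B6–B7, B7–B8, B8–B9, B9–B10, B10–B11, B11–B12

The largest bag has 4 vertices, giving width 3; this decomposition certifies tw(G) ≤ 3. For the lower bound: the 4 vertex sets {7,8,9}, {11}, {3}, {4,5,6,12} are disjoint, each induces a connected subgraph, and every pair is joined by at least one edge of G. Contracting each set to a single vertex therefore yields K_{4} as a minor, and since treewidth is minor-monotone, tw(G) ≥ tw(K_{4}) = 3. Therefore the treewidth is 3.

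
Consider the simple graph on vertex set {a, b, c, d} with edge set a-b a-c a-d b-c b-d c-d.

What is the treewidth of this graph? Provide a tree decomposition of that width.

With just one bag of size 4, the width is 4 − 1 = 3, so tw(G) ≤ 3. Conversely, {a, b, c, d} is a clique of size 4, and the vertices of any clique must share a bag in every tree decomposition; so some bag has ≥ 4 vertices and tw(G) ≥ 3. Therefore the treewidth is 3.

Treewidth 3.
Bags: B1 = {a, b, c, d}
Tree: (single bag)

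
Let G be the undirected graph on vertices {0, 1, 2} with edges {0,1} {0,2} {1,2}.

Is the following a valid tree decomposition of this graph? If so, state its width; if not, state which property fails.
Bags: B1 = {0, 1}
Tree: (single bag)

A tree decomposition must satisfy three properties: every vertex lies in some bag; for every edge, both endpoints lie together in some bag; and for every vertex, the bags containing it form a connected subtree. Here vertex 2 appears in no bag, so the decomposition is invalid.

No — vertex 2 appears in no bag.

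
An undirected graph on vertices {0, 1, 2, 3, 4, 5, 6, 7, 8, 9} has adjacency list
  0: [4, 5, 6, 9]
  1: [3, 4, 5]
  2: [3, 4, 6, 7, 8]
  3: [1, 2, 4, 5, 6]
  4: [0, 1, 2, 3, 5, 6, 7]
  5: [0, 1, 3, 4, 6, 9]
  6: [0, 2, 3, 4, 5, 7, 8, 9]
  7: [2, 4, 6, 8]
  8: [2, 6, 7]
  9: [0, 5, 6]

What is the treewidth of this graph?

A width-3 tree decomposition is:
Bags: B1 = {0, 5, 6, 9}  B2 = {0, 4, 5, 6}  B3 = {3, 4, 5, 6}  B4 = {1, 3, 4, 5}  B5 = {2, 3, 4, 6}  B6 = {2, 4, 6, 7}  B7 = {2, 6, 7, 8}
Tree: B1–B2, B2–B3, B3–B4, B3–B5, B5–B6, B6–B7
Every bag has size at most 4, so the width is 4 − 1 = 3 and tw(G) ≤ 3. Conversely, {1, 3, 4, 5} is a clique of size 4, and the vertices of any clique must share a bag in every tree decomposition; so some bag has ≥ 4 vertices and tw(G) ≥ 3. Therefore the treewidth is 3.

3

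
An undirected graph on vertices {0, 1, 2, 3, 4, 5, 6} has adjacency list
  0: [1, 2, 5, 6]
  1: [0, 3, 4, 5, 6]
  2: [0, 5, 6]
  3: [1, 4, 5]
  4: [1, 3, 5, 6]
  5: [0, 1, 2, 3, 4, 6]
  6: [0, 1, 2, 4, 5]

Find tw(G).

A width-3 tree decomposition is:
Bags: B1 = {0, 2, 5, 6}  B2 = {0, 1, 5, 6}  B3 = {1, 4, 5, 6}  B4 = {1, 3, 4, 5}
Tree: B1–B2, B2–B3, B3–B4
Every bag has size at most 4, so the width is 4 − 1 = 3 and tw(G) ≤ 3. For the lower bound, the 4 vertices {0, 1, 5, 6} are pairwise adjacent, and any tree decomposition puts a clique entirely inside one bag — forcing width ≥ 3. The upper and lower bounds meet at 3, so that is the treewidth.

3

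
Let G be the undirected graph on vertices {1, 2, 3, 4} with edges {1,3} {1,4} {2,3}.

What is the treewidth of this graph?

1

A width-1 tree decomposition is:
Bags: B1 = {1, 4}  B2 = {1, 3}  B3 = {2, 3}
Tree: B1–B2, B2–B3
Every bag has size at most 2, so the width is 2 − 1 = 1 and tw(G) ≤ 1. G has an edge, so its treewidth is at least 1. Hence tw(G) = 1 exactly.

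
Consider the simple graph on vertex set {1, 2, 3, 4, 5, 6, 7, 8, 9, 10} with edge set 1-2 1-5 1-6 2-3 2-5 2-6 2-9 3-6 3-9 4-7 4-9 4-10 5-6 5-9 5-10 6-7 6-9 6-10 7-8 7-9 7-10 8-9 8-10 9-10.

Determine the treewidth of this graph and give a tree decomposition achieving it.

Treewidth 3.
Bags: B1 = {5, 6, 9, 10}  B2 = {2, 5, 6, 9}  B3 = {6, 7, 9, 10}  B4 = {4, 7, 9, 10}  B5 = {2, 3, 6, 9}  B6 = {7, 8, 9, 10}  B7 = {1, 2, 5, 6}
Tree: B1–B2, B1–B3, B3–B4, B2–B5, B3–B6, B2–B7

Every bag has size at most 4, so the width is 4 − 1 = 3 and tw(G) ≤ 3. Conversely, {1, 2, 5, 6} is a clique of size 4, and the vertices of any clique must share a bag in every tree decomposition; so some bag has ≥ 4 vertices and tw(G) ≥ 3. Combining the bounds, tw(G) = 3.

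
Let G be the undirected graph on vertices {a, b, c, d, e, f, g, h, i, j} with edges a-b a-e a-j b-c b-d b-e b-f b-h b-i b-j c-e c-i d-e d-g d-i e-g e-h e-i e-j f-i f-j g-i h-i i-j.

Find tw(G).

3

A width-3 tree decomposition is:
Bags: B1 = {b, e, i, j}  B2 = {b, e, h, i}  B3 = {b, d, e, i}  B4 = {b, c, e, i}  B5 = {a, b, e, j}  B6 = {b, f, i, j}  B7 = {d, e, g, i}
Tree: B1–B2, B1–B3, B1–B4, B1–B5, B1–B6, B3–B7
Every bag has size at most 4, so the width is 4 − 1 = 3 and tw(G) ≤ 3. On the other hand G contains the 4-clique {d, e, g, i}. A clique must lie in a single bag of any decomposition, so no decomposition can have width below 3. Hence tw(G) = 3 exactly.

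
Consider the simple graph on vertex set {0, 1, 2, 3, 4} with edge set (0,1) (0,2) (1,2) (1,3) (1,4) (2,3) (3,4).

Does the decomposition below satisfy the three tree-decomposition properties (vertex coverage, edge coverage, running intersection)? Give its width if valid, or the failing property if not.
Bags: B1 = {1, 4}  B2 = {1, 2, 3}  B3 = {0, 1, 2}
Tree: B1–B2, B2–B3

A tree decomposition must satisfy three properties: every vertex lies in some bag; for every edge, both endpoints lie together in some bag; and for every vertex, the bags containing it form a connected subtree. Here edge (3,4) lies in no bag, so the decomposition is invalid.

No — edge (3,4) lies in no bag.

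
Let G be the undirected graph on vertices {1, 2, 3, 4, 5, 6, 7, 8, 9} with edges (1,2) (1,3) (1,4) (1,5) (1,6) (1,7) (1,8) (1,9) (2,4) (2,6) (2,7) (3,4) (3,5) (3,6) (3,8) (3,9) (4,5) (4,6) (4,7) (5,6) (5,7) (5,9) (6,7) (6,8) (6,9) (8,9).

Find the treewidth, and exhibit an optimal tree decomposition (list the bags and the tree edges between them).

Each bag holds 5 vertices, so the decomposition has width 4, which upper-bounds the treewidth. On the other hand G contains the 5-clique {1, 2, 4, 6, 7}. A clique must lie in a single bag of any decomposition, so no decomposition can have width below 4. Hence tw(G) = 4 exactly.

Treewidth 4.
One optimal decomposition is:
Bags: B1 = {1, 3, 5, 6, 9}  B2 = {1, 3, 4, 5, 6}  B3 = {1, 4, 5, 6, 7}  B4 = {1, 3, 6, 8, 9}  B5 = {1, 2, 4, 6, 7}
Tree: B1–B2, B2–B3, B1–B4, B3–B5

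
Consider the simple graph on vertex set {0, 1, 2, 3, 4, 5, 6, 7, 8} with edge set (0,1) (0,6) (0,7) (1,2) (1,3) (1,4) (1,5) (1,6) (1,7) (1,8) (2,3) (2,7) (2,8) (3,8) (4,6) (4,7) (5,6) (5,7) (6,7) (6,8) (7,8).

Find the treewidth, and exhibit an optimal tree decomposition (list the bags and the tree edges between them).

Treewidth 3.
One such decomposition:
Bags: B1 = {0, 1, 6, 7}  B2 = {1, 5, 6, 7}  B3 = {1, 6, 7, 8}  B4 = {1, 2, 7, 8}  B5 = {1, 4, 6, 7}  B6 = {1, 2, 3, 8}
Tree: B1–B2, B2–B3, B3–B4, B2–B5, B4–B6

Each bag holds 4 vertices, so the decomposition has width 3, which upper-bounds the treewidth. For the lower bound, the 4 vertices {1, 2, 3, 8} are pairwise adjacent, and any tree decomposition puts a clique entirely inside one bag — forcing width ≥ 3. Combining the bounds, tw(G) = 3.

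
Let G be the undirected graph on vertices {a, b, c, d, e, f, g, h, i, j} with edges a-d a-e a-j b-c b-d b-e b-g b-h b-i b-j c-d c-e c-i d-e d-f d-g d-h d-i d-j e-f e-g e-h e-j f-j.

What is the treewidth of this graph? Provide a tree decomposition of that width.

Every bag has size at most 4, so the width is 4 − 1 = 3 and tw(G) ≤ 3. Conversely, {a, d, e, j} is a clique of size 4, and the vertices of any clique must share a bag in every tree decomposition; so some bag has ≥ 4 vertices and tw(G) ≥ 3. The upper and lower bounds meet at 3, so that is the treewidth.

Treewidth 3.
Bags: B1 = {b, d, e, j}  B2 = {b, c, d, e}  B3 = {b, c, d, i}  B4 = {a, d, e, j}  B5 = {b, d, e, h}  B6 = {b, d, e, g}  B7 = {d, e, f, j}
Tree: B1–B2, B2–B3, B1–B4, B2–B5, B2–B6, B4–B7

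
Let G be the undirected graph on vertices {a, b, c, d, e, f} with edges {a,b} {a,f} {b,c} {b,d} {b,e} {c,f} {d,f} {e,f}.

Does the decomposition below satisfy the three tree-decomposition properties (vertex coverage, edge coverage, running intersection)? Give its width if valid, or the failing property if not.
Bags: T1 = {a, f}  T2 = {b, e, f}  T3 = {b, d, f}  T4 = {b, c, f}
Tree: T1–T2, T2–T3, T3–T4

A tree decomposition must satisfy three properties: every vertex lies in some bag; for every edge, both endpoints lie together in some bag; and for every vertex, the bags containing it form a connected subtree. Here edge (b,a) lies in no bag, so the decomposition is invalid.

No — edge (b,a) lies in no bag.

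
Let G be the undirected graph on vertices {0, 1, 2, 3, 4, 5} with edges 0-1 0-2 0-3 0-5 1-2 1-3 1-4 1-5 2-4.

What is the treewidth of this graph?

2

A width-2 tree decomposition is:
Bags: B1 = {0, 1, 2}  B2 = {1, 2, 4}  B3 = {0, 1, 3}  B4 = {0, 1, 5}
Tree: B1–B2, B1–B3, B3–B4
Each bag holds 3 vertices, so the decomposition has width 2, which upper-bounds the treewidth. Conversely, {0, 1, 2} is a clique of size 3, and the vertices of any clique must share a bag in every tree decomposition; so some bag has ≥ 3 vertices and tw(G) ≥ 2. Combining the bounds, tw(G) = 2.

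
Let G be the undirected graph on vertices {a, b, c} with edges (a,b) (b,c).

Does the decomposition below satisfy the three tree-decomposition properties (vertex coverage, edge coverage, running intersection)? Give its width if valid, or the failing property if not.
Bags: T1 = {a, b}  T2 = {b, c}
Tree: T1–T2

Every vertex of G appears in some bag (union = {a, b, c}); every edge is covered by a bag; and for each vertex v the set of bags containing v is connected in the bag tree. The decomposition is therefore valid. The largest bag has 2 vertices, so the width is 1.

Yes; width 1.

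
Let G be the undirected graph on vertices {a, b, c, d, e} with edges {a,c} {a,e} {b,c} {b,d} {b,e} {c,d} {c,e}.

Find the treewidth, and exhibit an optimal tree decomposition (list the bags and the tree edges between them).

Treewidth 2.
Bags: B1 = {a, c, e}  B2 = {b, c, e}  B3 = {b, c, d}
Tree: B1–B2, B2–B3

The largest bag has 3 vertices, giving width 2; this decomposition certifies tw(G) ≤ 2. On the other hand G contains the 3-clique {b, c, d}. A clique must lie in a single bag of any decomposition, so no decomposition can have width below 2. Therefore the treewidth is 2.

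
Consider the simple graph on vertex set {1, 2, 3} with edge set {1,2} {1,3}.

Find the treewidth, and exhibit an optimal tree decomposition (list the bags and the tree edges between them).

The largest bag has 2 vertices, giving width 1; this decomposition certifies tw(G) ≤ 1. Since G has at least one edge (e.g. 2–1), it is not an edgeless graph, so tw(G) ≥ 1. The upper and lower bounds meet at 1, so that is the treewidth.

Treewidth 1.
One such decomposition:
Bags: B1 = {1, 2}  B2 = {1, 3}
Tree: B1–B2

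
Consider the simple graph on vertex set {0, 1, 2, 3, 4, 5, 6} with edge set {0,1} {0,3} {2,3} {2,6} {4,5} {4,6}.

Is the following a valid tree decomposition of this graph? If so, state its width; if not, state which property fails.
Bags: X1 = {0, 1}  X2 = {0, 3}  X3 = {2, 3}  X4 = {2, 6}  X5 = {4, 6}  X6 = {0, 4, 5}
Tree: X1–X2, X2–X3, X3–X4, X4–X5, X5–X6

A tree decomposition must satisfy three properties: every vertex lies in some bag; for every edge, both endpoints lie together in some bag; and for every vertex, the bags containing it form a connected subtree. Here bags containing vertex 0 are not connected in the tree, so the decomposition is invalid.

No — bags containing vertex 0 are not connected in the tree.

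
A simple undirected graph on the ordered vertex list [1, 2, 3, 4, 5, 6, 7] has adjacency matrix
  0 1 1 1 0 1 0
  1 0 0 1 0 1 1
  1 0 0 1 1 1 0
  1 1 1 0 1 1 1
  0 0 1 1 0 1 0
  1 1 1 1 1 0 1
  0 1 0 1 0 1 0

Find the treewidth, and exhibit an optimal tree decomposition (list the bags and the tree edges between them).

Treewidth 3.
One optimal decomposition is:
Bags: B1 = {1, 3, 4, 6}  B2 = {3, 4, 5, 6}  B3 = {1, 2, 4, 6}  B4 = {2, 4, 6, 7}
Tree: B1–B2, B1–B3, B3–B4

Each bag holds 4 vertices, so the decomposition has width 3, which upper-bounds the treewidth. For the lower bound, the 4 vertices {1, 2, 4, 6} are pairwise adjacent, and any tree decomposition puts a clique entirely inside one bag — forcing width ≥ 3. Therefore the treewidth is 3.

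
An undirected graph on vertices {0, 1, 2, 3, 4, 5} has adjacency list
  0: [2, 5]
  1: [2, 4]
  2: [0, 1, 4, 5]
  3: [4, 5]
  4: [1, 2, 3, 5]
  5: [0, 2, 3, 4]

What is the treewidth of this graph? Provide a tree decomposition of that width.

The largest bag has 3 vertices, giving width 2; this decomposition certifies tw(G) ≤ 2. On the other hand G contains the 3-clique {0, 2, 5}. A clique must lie in a single bag of any decomposition, so no decomposition can have width below 2. The upper and lower bounds meet at 2, so that is the treewidth.

Treewidth 2.
One such decomposition:
Bags: B1 = {2, 4, 5}  B2 = {1, 2, 4}  B3 = {0, 2, 5}  B4 = {3, 4, 5}
Tree: B1–B2, B1–B3, B1–B4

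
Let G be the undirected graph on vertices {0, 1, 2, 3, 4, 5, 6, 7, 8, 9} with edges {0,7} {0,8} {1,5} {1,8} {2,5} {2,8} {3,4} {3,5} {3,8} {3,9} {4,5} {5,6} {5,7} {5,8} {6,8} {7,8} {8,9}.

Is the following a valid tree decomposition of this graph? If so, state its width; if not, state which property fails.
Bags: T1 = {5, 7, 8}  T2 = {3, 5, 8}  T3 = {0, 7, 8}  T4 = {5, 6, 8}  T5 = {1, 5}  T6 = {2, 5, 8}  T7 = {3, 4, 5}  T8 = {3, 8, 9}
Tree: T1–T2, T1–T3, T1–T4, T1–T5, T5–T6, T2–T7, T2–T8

No — edge (8,1) lies in no bag.

A tree decomposition must satisfy three properties: every vertex lies in some bag; for every edge, both endpoints lie together in some bag; and for every vertex, the bags containing it form a connected subtree. Here edge (8,1) lies in no bag, so the decomposition is invalid.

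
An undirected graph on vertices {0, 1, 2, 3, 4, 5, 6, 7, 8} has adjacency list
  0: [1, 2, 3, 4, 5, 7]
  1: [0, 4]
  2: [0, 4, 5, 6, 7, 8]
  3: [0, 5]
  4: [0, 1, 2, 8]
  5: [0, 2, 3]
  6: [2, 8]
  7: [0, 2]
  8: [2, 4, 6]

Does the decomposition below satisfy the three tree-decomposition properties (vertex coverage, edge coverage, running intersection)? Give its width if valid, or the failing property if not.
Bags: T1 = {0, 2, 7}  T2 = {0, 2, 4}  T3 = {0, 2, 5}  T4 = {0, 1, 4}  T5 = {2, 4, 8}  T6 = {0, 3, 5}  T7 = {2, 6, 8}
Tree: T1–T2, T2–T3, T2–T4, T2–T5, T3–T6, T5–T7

Yes; width 2.

Vertex coverage: the bags together contain {0, 1, 2, 3, 4, 5, 6, 7, 8}, the full vertex set. Edge coverage: each edge of G has both endpoints in at least one bag. Running intersection: for every vertex, the bags containing it form a connected subtree. All three properties hold, so this is a valid tree decomposition of width max|bag| − 1 = 2, and hence tw(G) ≤ 2.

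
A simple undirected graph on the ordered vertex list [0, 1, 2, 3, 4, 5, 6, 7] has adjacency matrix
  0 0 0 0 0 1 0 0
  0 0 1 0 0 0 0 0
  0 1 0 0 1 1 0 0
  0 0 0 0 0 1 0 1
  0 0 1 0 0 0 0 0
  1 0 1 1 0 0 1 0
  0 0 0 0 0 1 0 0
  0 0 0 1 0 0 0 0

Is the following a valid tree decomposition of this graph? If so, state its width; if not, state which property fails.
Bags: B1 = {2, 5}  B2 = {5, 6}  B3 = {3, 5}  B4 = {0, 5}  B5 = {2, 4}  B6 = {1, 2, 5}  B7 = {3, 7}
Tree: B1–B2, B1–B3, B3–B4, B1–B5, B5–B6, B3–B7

A tree decomposition must satisfy three properties: every vertex lies in some bag; for every edge, both endpoints lie together in some bag; and for every vertex, the bags containing it form a connected subtree. Here bags containing vertex 5 are not connected in the tree, so the decomposition is invalid.

No — bags containing vertex 5 are not connected in the tree.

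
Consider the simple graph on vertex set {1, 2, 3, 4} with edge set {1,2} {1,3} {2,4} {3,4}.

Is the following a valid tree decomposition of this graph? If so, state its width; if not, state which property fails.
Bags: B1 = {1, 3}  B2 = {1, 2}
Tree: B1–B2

A tree decomposition must satisfy three properties: every vertex lies in some bag; for every edge, both endpoints lie together in some bag; and for every vertex, the bags containing it form a connected subtree. Here vertex 4 appears in no bag, so the decomposition is invalid.

No — vertex 4 appears in no bag.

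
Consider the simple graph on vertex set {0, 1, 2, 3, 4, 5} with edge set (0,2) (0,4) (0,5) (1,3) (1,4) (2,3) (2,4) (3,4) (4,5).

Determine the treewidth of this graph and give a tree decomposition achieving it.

Every bag has size at most 3, so the width is 3 − 1 = 2 and tw(G) ≤ 2. Conversely, {0, 2, 4} is a clique of size 3, and the vertices of any clique must share a bag in every tree decomposition; so some bag has ≥ 3 vertices and tw(G) ≥ 2. Hence tw(G) = 2 exactly.

Treewidth 2.
Bags: B1 = {1, 3, 4}  B2 = {2, 3, 4}  B3 = {0, 2, 4}  B4 = {0, 4, 5}
Tree: B1–B2, B2–B3, B3–B4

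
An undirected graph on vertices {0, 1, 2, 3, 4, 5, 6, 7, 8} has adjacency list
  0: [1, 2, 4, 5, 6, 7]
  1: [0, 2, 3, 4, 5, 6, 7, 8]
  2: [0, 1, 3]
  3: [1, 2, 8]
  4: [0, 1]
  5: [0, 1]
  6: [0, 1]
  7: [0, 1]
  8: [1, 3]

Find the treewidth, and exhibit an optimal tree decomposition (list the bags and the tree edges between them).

Every bag has size at most 3, so the width is 3 − 1 = 2 and tw(G) ≤ 2. For the lower bound, the 3 vertices {0, 1, 2} are pairwise adjacent, and any tree decomposition puts a clique entirely inside one bag — forcing width ≥ 2. Therefore the treewidth is 2.

Treewidth 2.
One such decomposition:
Bags: B1 = {0, 1, 7}  B2 = {0, 1, 5}  B3 = {0, 1, 2}  B4 = {0, 1, 6}  B5 = {0, 1, 4}  B6 = {1, 2, 3}  B7 = {1, 3, 8}
Tree: B1–B2, B2–B3, B3–B4, B2–B5, B3–B6, B6–B7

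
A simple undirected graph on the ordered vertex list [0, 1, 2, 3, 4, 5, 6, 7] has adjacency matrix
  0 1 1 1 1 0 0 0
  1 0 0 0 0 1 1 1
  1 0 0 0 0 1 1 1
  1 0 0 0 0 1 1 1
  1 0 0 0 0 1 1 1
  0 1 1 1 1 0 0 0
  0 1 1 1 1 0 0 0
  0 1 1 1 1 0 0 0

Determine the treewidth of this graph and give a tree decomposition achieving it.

The largest bag has 5 vertices, giving width 4; this decomposition certifies tw(G) ≤ 4. For the lower bound: the 5 vertex sets {0,3}, {4,7}, {1,5}, {2}, {6} are disjoint, each induces a connected subgraph, and every pair is joined by at least one edge of G. Contracting each set to a single vertex therefore yields K_{5} as a minor, and since treewidth is minor-monotone, tw(G) ≥ tw(K_{5}) = 4. Hence tw(G) = 4 exactly.

Treewidth 4.
One optimal decomposition is:
Bags: B1 = {0, 1, 2, 3, 4}  B2 = {1, 2, 3, 4, 7}  B3 = {1, 2, 3, 4, 5}  B4 = {1, 2, 3, 4, 6}
Tree: B1–B2, B2–B3, B3–B4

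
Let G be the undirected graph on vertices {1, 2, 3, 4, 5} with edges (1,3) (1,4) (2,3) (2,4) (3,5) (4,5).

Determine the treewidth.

A width-2 tree decomposition is:
Bags: B1 = {2, 3, 4}  B2 = {1, 3, 4}  B3 = {3, 4, 5}
Tree: B1–B2, B2–B3
The largest bag has 3 vertices, giving width 2; this decomposition certifies tw(G) ≤ 2. For the lower bound, G contains the cycle 2–3–1–4–2, so G is not a forest; only forests have treewidth ≤ 1, hence tw(G) ≥ 2. The upper and lower bounds meet at 2, so that is the treewidth.

2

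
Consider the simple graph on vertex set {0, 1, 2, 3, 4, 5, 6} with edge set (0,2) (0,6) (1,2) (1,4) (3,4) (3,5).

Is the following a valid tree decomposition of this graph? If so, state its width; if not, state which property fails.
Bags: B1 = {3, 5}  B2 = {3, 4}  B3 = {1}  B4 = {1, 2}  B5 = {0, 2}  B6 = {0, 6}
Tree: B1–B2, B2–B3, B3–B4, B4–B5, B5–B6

A tree decomposition must satisfy three properties: every vertex lies in some bag; for every edge, both endpoints lie together in some bag; and for every vertex, the bags containing it form a connected subtree. Here edge (4,1) lies in no bag, so the decomposition is invalid.

No — edge (4,1) lies in no bag.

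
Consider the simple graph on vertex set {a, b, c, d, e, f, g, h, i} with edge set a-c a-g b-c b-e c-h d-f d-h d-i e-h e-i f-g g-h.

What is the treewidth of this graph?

A width-3 tree decomposition is:
Bags: B1 = {b, d, e, i}  B2 = {b, d, e, h}  B3 = {b, c, d, h}  B4 = {c, d, f, h}  B5 = {c, f, g, h}  B6 = {a, c, f, g}
Tree: B1–B2, B2–B3, B3–B4, B4–B5, B5–B6
The largest bag has 4 vertices, giving width 3; this decomposition certifies tw(G) ≤ 3. For the lower bound: the 4 vertex sets {b,e,i}, {d}, {h}, {a,c,f,g} are disjoint, each induces a connected subgraph, and every pair is joined by at least one edge of G. Contracting each set to a single vertex therefore yields K_{4} as a minor, and since treewidth is minor-monotone, tw(G) ≥ tw(K_{4}) = 3. Hence tw(G) = 3 exactly.

3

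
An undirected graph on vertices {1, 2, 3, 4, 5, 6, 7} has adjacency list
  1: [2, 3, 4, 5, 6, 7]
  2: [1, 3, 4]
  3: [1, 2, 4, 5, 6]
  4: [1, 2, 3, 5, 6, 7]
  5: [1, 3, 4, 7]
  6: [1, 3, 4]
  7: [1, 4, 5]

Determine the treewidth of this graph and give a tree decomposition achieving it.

The largest bag has 4 vertices, giving width 3; this decomposition certifies tw(G) ≤ 3. For the lower bound, the 4 vertices {1, 2, 3, 4} are pairwise adjacent, and any tree decomposition puts a clique entirely inside one bag — forcing width ≥ 3. Therefore the treewidth is 3.

Treewidth 3.
One such decomposition:
Bags: B1 = {1, 2, 3, 4}  B2 = {1, 3, 4, 5}  B3 = {1, 4, 5, 7}  B4 = {1, 3, 4, 6}
Tree: B1–B2, B2–B3, B2–B4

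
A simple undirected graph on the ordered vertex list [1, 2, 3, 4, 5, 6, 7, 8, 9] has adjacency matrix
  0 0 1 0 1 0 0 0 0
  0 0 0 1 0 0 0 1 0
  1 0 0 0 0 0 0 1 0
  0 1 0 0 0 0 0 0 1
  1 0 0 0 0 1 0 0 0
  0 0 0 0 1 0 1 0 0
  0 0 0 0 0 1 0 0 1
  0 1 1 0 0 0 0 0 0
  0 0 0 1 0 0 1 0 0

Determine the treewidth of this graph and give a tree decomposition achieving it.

Treewidth 2.
Bags: B1 = {2, 4, 9}  B2 = {2, 8, 9}  B3 = {3, 8, 9}  B4 = {1, 3, 9}  B5 = {1, 5, 9}  B6 = {5, 6, 9}  B7 = {6, 7, 9}
Tree: B1–B2, B2–B3, B3–B4, B4–B5, B5–B6, B6–B7

The largest bag has 3 vertices, giving width 2; this decomposition certifies tw(G) ≤ 2. Since 9–4–2–8–3–1–5–6–7–9 is a cycle in G, G is not acyclic. Forests are exactly the graphs of treewidth ≤ 1, so tw(G) ≥ 2. The upper and lower bounds meet at 2, so that is the treewidth.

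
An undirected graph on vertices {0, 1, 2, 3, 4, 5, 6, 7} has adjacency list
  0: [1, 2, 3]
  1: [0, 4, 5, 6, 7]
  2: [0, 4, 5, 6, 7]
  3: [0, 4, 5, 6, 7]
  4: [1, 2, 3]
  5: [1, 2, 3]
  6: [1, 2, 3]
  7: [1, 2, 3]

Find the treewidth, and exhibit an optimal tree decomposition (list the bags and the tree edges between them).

Treewidth 3.
One such decomposition:
Bags: B1 = {1, 2, 3, 5}  B2 = {1, 2, 3, 6}  B3 = {0, 1, 2, 3}  B4 = {1, 2, 3, 4}  B5 = {1, 2, 3, 7}
Tree: B1–B2, B2–B3, B3–B4, B4–B5

Every bag has size at most 4, so the width is 4 − 1 = 3 and tw(G) ≤ 3. For the lower bound: the 4 vertex sets {1,5}, {3,6}, {2}, {0} are disjoint, each induces a connected subgraph, and every pair is joined by at least one edge of G. Contracting each set to a single vertex therefore yields K_{4} as a minor, and since treewidth is minor-monotone, tw(G) ≥ tw(K_{4}) = 3. Hence tw(G) = 3 exactly.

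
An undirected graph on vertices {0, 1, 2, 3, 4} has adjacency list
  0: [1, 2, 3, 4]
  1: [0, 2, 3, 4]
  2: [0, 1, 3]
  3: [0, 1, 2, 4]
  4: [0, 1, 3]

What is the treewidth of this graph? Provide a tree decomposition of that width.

Treewidth 3.
One such decomposition:
Bags: B1 = {0, 1, 3, 4}  B2 = {0, 1, 2, 3}
Tree: B1–B2

Each bag holds 4 vertices, so the decomposition has width 3, which upper-bounds the treewidth. For the lower bound, the 4 vertices {0, 1, 2, 3} are pairwise adjacent, and any tree decomposition puts a clique entirely inside one bag — forcing width ≥ 3. Hence tw(G) = 3 exactly.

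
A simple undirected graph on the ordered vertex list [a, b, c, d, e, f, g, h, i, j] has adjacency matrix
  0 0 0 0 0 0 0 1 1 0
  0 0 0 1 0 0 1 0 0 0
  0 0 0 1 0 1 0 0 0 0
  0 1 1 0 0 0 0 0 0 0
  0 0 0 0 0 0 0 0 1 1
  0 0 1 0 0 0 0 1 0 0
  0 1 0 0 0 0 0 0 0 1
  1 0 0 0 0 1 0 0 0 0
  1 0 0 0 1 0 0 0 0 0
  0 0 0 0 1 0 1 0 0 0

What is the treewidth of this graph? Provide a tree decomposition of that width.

Treewidth 2.
One optimal decomposition is:
Bags: B1 = {a, e, i}  B2 = {a, e, j}  B3 = {a, g, j}  B4 = {a, b, g}  B5 = {a, b, d}  B6 = {a, c, d}  B7 = {a, c, f}  B8 = {a, f, h}
Tree: B1–B2, B2–B3, B3–B4, B4–B5, B5–B6, B6–B7, B7–B8

Each bag holds 3 vertices, so the decomposition has width 2, which upper-bounds the treewidth. The edges a–i–e–j–g–b–d–c–f–h–a form a cycle, so G is not a tree and its treewidth is at least 2. Therefore the treewidth is 2.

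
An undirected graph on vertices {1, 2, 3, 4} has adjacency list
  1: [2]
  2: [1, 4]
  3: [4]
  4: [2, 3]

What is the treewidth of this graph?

1

A width-1 tree decomposition is:
Bags: B1 = {1, 2}  B2 = {2, 4}  B3 = {3, 4}
Tree: B1–B2, B2–B3
Each bag holds 2 vertices, so the decomposition has width 1, which upper-bounds the treewidth. Any graph with an edge has treewidth ≥ 1, and G has the edge 2–1. The upper and lower bounds meet at 1, so that is the treewidth.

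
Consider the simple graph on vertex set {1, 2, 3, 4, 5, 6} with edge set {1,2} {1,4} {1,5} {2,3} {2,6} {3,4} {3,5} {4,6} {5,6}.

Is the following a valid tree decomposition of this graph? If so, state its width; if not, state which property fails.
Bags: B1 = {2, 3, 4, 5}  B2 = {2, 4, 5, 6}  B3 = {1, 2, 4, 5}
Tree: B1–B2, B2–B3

Yes; width 3.

Checking the three conditions: (i) the bags cover all of {1, 2, 3, 4, 5, 6}; (ii) for each edge, some bag contains both endpoints; (iii) the bags containing any fixed vertex form a subtree. All hold, so the decomposition is valid with width 4 − 1 = 3.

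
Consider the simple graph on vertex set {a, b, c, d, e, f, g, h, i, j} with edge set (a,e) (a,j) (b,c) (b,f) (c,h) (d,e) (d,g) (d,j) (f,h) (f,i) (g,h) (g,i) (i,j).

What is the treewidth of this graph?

A width-2 tree decomposition is:
Bags: B1 = {b, c, h}  B2 = {b, f, h}  B3 = {f, g, h}  B4 = {f, g, i}  B5 = {d, g, i}  B6 = {d, i, j}  B7 = {d, e, j}  B8 = {a, e, j}
Tree: B1–B2, B2–B3, B3–B4, B4–B5, B5–B6, B6–B7, B7–B8
Every bag has size at most 3, so the width is 3 − 1 = 2 and tw(G) ≤ 2. Since c–b–f–h–c is a cycle in G, G is not acyclic. Forests are exactly the graphs of treewidth ≤ 1, so tw(G) ≥ 2. Hence tw(G) = 2 exactly.

2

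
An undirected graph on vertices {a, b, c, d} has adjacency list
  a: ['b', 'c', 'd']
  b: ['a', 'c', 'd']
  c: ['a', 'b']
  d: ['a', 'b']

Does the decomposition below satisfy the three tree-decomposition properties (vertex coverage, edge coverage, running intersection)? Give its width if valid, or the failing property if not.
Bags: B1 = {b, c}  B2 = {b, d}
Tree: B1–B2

No — vertex a appears in no bag.

A tree decomposition must satisfy three properties: every vertex lies in some bag; for every edge, both endpoints lie together in some bag; and for every vertex, the bags containing it form a connected subtree. Here vertex a appears in no bag, so the decomposition is invalid.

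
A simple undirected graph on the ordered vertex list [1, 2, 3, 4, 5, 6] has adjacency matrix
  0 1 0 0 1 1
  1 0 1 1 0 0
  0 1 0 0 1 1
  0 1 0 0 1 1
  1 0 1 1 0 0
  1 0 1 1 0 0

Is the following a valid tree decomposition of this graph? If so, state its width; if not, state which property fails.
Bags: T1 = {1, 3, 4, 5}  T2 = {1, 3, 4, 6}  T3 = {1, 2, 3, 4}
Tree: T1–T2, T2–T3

Checking the three conditions: (i) the bags cover all of {1, 2, 3, 4, 5, 6}; (ii) for each edge, some bag contains both endpoints; (iii) the bags containing any fixed vertex form a subtree. All hold, so the decomposition is valid with width 4 − 1 = 3.

Yes; width 3.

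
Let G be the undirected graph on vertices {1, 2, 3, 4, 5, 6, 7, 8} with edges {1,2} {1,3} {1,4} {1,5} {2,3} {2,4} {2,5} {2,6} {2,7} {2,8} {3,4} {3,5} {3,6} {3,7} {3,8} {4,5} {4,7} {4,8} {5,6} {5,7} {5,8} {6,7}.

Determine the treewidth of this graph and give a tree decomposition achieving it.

The largest bag has 5 vertices, giving width 4; this decomposition certifies tw(G) ≤ 4. For the lower bound, the 5 vertices {2, 3, 4, 5, 8} are pairwise adjacent, and any tree decomposition puts a clique entirely inside one bag — forcing width ≥ 4. The upper and lower bounds meet at 4, so that is the treewidth.

Treewidth 4.
One optimal decomposition is:
Bags: B1 = {2, 3, 4, 5, 7}  B2 = {1, 2, 3, 4, 5}  B3 = {2, 3, 4, 5, 8}  B4 = {2, 3, 5, 6, 7}
Tree: B1–B2, B2–B3, B1–B4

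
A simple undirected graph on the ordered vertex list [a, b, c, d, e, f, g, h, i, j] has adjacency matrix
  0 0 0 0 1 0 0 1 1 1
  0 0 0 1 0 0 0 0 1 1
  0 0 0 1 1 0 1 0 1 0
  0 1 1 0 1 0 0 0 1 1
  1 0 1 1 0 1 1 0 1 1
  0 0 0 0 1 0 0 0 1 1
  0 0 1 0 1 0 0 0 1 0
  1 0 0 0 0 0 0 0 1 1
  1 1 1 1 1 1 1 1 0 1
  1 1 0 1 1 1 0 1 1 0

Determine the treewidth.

A width-3 tree decomposition is:
Bags: B1 = {c, d, e, i}  B2 = {d, e, i, j}  B3 = {a, e, i, j}  B4 = {e, f, i, j}  B5 = {a, h, i, j}  B6 = {b, d, i, j}  B7 = {c, e, g, i}
Tree: B1–B2, B2–B3, B3–B4, B3–B5, B2–B6, B1–B7
Each bag holds 4 vertices, so the decomposition has width 3, which upper-bounds the treewidth. Conversely, {c, e, g, i} is a clique of size 4, and the vertices of any clique must share a bag in every tree decomposition; so some bag has ≥ 4 vertices and tw(G) ≥ 3. Therefore the treewidth is 3.

3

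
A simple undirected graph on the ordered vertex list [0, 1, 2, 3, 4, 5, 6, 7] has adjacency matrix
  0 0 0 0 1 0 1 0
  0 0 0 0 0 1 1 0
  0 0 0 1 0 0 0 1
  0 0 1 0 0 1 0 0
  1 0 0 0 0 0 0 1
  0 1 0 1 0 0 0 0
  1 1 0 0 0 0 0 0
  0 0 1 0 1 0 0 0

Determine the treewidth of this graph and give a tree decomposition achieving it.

Treewidth 2.
One such decomposition:
Bags: B1 = {2, 3, 5}  B2 = {2, 5, 7}  B3 = {4, 5, 7}  B4 = {0, 4, 5}  B5 = {0, 5, 6}  B6 = {1, 5, 6}
Tree: B1–B2, B2–B3, B3–B4, B4–B5, B5–B6

Every bag has size at most 3, so the width is 3 − 1 = 2 and tw(G) ≤ 2. Since 5–3–2–7–4–0–6–1–5 is a cycle in G, G is not acyclic. Forests are exactly the graphs of treewidth ≤ 1, so tw(G) ≥ 2. The upper and lower bounds meet at 2, so that is the treewidth.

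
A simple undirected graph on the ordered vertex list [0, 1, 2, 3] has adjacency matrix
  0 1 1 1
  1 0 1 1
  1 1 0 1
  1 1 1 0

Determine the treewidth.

3

A width-3 tree decomposition is:
Bags: B1 = {0, 1, 2, 3}
Tree: (single bag)
With just one bag of size 4, the width is 4 − 1 = 3, so tw(G) ≤ 3. Conversely, {0, 1, 2, 3} is a clique of size 4, and the vertices of any clique must share a bag in every tree decomposition; so some bag has ≥ 4 vertices and tw(G) ≥ 3. Hence tw(G) = 3 exactly.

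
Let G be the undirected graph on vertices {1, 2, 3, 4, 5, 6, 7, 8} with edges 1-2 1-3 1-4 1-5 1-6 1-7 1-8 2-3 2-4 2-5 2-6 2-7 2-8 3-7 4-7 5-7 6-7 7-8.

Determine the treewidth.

3

A width-3 tree decomposition is:
Bags: B1 = {1, 2, 4, 7}  B2 = {1, 2, 6, 7}  B3 = {1, 2, 7, 8}  B4 = {1, 2, 5, 7}  B5 = {1, 2, 3, 7}
Tree: B1–B2, B1–B3, B1–B4, B1–B5
Each bag holds 4 vertices, so the decomposition has width 3, which upper-bounds the treewidth. For the lower bound, the 4 vertices {1, 2, 3, 7} are pairwise adjacent, and any tree decomposition puts a clique entirely inside one bag — forcing width ≥ 3. Therefore the treewidth is 3.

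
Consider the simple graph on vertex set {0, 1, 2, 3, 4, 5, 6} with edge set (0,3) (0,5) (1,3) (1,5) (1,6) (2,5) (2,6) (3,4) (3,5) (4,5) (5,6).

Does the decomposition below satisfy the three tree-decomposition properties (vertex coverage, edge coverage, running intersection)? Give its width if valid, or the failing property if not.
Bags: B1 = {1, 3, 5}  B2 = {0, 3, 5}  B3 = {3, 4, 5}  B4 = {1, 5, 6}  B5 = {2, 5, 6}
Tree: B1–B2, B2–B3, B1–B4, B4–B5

Checking the three conditions: (i) the bags cover all of {0, 1, 2, 3, 4, 5, 6}; (ii) for each edge, some bag contains both endpoints; (iii) the bags containing any fixed vertex form a subtree. All hold, so the decomposition is valid with width 3 − 1 = 2.

Yes; width 2.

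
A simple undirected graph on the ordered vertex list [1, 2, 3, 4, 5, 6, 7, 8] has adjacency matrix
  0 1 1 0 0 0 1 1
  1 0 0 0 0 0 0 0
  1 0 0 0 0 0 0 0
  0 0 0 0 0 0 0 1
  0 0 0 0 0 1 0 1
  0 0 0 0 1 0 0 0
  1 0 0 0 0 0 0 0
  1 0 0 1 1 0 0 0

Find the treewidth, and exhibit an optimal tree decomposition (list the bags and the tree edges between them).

Treewidth 1.
One such decomposition:
Bags: B1 = {1, 8}  B2 = {4, 8}  B3 = {5, 8}  B4 = {1, 3}  B5 = {1, 7}  B6 = {5, 6}  B7 = {1, 2}
Tree: B1–B2, B1–B3, B1–B4, B4–B5, B3–B6, B4–B7

The largest bag has 2 vertices, giving width 1; this decomposition certifies tw(G) ≤ 1. Any graph with an edge has treewidth ≥ 1, and G has the edge 8–1. Therefore the treewidth is 1.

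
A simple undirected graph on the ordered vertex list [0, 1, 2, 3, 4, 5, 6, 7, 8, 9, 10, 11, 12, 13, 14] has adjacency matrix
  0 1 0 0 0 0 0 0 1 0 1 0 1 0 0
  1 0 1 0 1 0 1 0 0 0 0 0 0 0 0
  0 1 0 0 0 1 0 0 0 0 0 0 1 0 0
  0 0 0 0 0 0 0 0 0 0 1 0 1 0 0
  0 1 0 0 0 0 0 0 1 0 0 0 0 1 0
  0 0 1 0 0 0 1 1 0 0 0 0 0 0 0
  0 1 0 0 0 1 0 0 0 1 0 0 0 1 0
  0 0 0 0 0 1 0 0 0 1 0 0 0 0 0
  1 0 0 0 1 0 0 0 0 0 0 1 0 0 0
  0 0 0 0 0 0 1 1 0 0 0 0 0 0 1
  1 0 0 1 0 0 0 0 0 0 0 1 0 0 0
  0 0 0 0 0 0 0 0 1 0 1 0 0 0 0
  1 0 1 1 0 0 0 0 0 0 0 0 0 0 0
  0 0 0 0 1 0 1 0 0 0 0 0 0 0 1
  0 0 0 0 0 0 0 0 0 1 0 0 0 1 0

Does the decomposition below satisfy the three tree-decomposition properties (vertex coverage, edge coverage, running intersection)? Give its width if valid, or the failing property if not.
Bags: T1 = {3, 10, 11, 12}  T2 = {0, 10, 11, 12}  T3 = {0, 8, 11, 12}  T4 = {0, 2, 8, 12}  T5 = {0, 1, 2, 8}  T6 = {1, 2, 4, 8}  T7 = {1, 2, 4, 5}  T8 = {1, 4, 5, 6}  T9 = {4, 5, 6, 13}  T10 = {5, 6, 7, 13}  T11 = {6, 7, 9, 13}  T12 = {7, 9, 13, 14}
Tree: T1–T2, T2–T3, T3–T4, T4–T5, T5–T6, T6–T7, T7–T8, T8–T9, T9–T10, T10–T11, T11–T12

Vertex coverage: the bags together contain {0, 1, 2, 3, 4, 5, 6, 7, 8, 9, 10, 11, 12, 13, 14}, the full vertex set. Edge coverage: each edge of G has both endpoints in at least one bag. Running intersection: for every vertex, the bags containing it form a connected subtree. All three properties hold, so this is a valid tree decomposition of width max|bag| − 1 = 3, and hence tw(G) ≤ 3.

Yes; width 3.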